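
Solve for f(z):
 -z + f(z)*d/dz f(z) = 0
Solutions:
 f(z) = -sqrt(C1 + z^2)
 f(z) = sqrt(C1 + z^2)


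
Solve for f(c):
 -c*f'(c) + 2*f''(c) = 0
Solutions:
 f(c) = C1 + C2*erfi(c/2)


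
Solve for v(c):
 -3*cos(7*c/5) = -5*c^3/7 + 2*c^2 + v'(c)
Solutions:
 v(c) = C1 + 5*c^4/28 - 2*c^3/3 - 15*sin(7*c/5)/7


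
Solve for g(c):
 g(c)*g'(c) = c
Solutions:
 g(c) = -sqrt(C1 + c^2)
 g(c) = sqrt(C1 + c^2)


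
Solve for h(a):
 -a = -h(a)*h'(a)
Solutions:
 h(a) = -sqrt(C1 + a^2)
 h(a) = sqrt(C1 + a^2)


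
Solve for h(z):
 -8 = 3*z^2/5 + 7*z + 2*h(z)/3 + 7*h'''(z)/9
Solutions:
 h(z) = C3*exp(-6^(1/3)*7^(2/3)*z/7) - 9*z^2/10 - 21*z/2 + (C1*sin(2^(1/3)*3^(5/6)*7^(2/3)*z/14) + C2*cos(2^(1/3)*3^(5/6)*7^(2/3)*z/14))*exp(6^(1/3)*7^(2/3)*z/14) - 12


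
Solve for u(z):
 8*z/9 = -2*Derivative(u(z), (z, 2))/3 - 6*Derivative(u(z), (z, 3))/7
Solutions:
 u(z) = C1 + C2*z + C3*exp(-7*z/9) - 2*z^3/9 + 6*z^2/7


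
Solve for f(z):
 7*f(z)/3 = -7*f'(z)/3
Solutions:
 f(z) = C1*exp(-z)


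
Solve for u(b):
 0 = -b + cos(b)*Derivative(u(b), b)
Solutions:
 u(b) = C1 + Integral(b/cos(b), b)


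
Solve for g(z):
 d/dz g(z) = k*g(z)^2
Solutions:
 g(z) = -1/(C1 + k*z)


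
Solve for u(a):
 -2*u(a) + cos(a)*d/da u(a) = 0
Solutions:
 u(a) = C1*(sin(a) + 1)/(sin(a) - 1)


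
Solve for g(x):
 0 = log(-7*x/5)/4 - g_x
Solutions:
 g(x) = C1 + x*log(-x)/4 + x*(-log(5) - 1 + log(7))/4


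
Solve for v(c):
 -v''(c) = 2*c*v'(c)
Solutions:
 v(c) = C1 + C2*erf(c)


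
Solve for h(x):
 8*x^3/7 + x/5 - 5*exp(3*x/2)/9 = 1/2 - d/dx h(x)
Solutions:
 h(x) = C1 - 2*x^4/7 - x^2/10 + x/2 + 10*exp(3*x/2)/27


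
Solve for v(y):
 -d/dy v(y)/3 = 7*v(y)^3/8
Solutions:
 v(y) = -2*sqrt(-1/(C1 - 21*y))
 v(y) = 2*sqrt(-1/(C1 - 21*y))


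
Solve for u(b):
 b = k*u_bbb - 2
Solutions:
 u(b) = C1 + C2*b + C3*b^2 + b^4/(24*k) + b^3/(3*k)


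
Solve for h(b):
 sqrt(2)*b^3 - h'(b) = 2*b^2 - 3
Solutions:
 h(b) = C1 + sqrt(2)*b^4/4 - 2*b^3/3 + 3*b


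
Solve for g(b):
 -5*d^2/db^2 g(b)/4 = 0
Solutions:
 g(b) = C1 + C2*b


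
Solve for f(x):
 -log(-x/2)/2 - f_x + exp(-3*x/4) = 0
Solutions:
 f(x) = C1 - x*log(-x)/2 + x*(log(2) + 1)/2 - 4*exp(-3*x/4)/3


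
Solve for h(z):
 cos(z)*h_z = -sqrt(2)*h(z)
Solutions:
 h(z) = C1*(sin(z) - 1)^(sqrt(2)/2)/(sin(z) + 1)^(sqrt(2)/2)


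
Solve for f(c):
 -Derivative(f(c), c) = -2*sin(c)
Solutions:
 f(c) = C1 - 2*cos(c)


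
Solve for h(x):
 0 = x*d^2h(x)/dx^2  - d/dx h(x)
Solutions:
 h(x) = C1 + C2*x^2


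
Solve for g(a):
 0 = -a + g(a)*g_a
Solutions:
 g(a) = -sqrt(C1 + a^2)
 g(a) = sqrt(C1 + a^2)


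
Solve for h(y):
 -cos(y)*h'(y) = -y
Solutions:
 h(y) = C1 + Integral(y/cos(y), y)


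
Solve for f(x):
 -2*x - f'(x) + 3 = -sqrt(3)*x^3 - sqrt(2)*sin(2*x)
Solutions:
 f(x) = C1 + sqrt(3)*x^4/4 - x^2 + 3*x - sqrt(2)*cos(2*x)/2


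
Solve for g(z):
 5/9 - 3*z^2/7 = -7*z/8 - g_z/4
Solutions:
 g(z) = C1 + 4*z^3/7 - 7*z^2/4 - 20*z/9


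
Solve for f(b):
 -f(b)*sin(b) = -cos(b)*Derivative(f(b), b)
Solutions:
 f(b) = C1/cos(b)


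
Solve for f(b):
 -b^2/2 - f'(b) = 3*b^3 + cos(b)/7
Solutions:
 f(b) = C1 - 3*b^4/4 - b^3/6 - sin(b)/7


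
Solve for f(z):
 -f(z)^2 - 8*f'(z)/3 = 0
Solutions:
 f(z) = 8/(C1 + 3*z)


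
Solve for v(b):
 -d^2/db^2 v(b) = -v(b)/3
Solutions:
 v(b) = C1*exp(-sqrt(3)*b/3) + C2*exp(sqrt(3)*b/3)


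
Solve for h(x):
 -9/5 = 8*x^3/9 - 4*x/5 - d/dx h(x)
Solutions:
 h(x) = C1 + 2*x^4/9 - 2*x^2/5 + 9*x/5


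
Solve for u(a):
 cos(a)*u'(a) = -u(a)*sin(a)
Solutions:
 u(a) = C1*cos(a)


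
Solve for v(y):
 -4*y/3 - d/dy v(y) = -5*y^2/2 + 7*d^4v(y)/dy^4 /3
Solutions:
 v(y) = C1 + C4*exp(-3^(1/3)*7^(2/3)*y/7) + 5*y^3/6 - 2*y^2/3 + (C2*sin(3^(5/6)*7^(2/3)*y/14) + C3*cos(3^(5/6)*7^(2/3)*y/14))*exp(3^(1/3)*7^(2/3)*y/14)


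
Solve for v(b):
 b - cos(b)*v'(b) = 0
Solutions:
 v(b) = C1 + Integral(b/cos(b), b)


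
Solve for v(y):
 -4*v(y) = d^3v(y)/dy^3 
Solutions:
 v(y) = C3*exp(-2^(2/3)*y) + (C1*sin(2^(2/3)*sqrt(3)*y/2) + C2*cos(2^(2/3)*sqrt(3)*y/2))*exp(2^(2/3)*y/2)


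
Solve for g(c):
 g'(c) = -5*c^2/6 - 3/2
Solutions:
 g(c) = C1 - 5*c^3/18 - 3*c/2


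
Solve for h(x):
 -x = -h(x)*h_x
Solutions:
 h(x) = -sqrt(C1 + x^2)
 h(x) = sqrt(C1 + x^2)


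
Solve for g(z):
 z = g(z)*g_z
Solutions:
 g(z) = -sqrt(C1 + z^2)
 g(z) = sqrt(C1 + z^2)


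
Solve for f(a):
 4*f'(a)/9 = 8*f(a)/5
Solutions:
 f(a) = C1*exp(18*a/5)


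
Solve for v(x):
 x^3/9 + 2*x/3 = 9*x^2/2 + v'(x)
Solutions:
 v(x) = C1 + x^4/36 - 3*x^3/2 + x^2/3


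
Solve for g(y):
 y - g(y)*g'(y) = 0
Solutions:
 g(y) = -sqrt(C1 + y^2)
 g(y) = sqrt(C1 + y^2)


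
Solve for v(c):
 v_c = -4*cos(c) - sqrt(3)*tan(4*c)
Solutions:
 v(c) = C1 + sqrt(3)*log(cos(4*c))/4 - 4*sin(c)


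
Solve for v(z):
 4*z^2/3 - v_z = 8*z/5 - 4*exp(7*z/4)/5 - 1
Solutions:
 v(z) = C1 + 4*z^3/9 - 4*z^2/5 + z + 16*exp(7*z/4)/35


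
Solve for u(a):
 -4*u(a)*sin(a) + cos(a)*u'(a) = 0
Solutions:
 u(a) = C1/cos(a)^4


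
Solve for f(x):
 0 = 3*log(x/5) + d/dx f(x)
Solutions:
 f(x) = C1 - 3*x*log(x) + 3*x + x*log(125)


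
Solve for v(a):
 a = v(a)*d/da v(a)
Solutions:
 v(a) = -sqrt(C1 + a^2)
 v(a) = sqrt(C1 + a^2)


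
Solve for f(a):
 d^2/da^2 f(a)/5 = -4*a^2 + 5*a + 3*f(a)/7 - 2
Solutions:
 f(a) = C1*exp(-sqrt(105)*a/7) + C2*exp(sqrt(105)*a/7) + 28*a^2/3 - 35*a/3 + 602/45


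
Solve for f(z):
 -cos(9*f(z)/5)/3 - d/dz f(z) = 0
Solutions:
 z/3 - 5*log(sin(9*f(z)/5) - 1)/18 + 5*log(sin(9*f(z)/5) + 1)/18 = C1


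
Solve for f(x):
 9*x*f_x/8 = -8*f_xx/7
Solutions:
 f(x) = C1 + C2*erf(3*sqrt(14)*x/16)


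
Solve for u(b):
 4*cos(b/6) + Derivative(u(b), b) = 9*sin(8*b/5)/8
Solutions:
 u(b) = C1 - 24*sin(b/6) - 45*cos(8*b/5)/64


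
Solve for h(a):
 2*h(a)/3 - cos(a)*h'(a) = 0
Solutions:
 h(a) = C1*(sin(a) + 1)^(1/3)/(sin(a) - 1)^(1/3)


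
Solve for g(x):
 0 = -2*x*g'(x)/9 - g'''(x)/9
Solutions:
 g(x) = C1 + Integral(C2*airyai(-2^(1/3)*x) + C3*airybi(-2^(1/3)*x), x)


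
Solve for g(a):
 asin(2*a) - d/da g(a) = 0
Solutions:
 g(a) = C1 + a*asin(2*a) + sqrt(1 - 4*a^2)/2


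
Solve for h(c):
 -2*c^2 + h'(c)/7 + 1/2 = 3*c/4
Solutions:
 h(c) = C1 + 14*c^3/3 + 21*c^2/8 - 7*c/2


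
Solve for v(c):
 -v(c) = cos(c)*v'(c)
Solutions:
 v(c) = C1*sqrt(sin(c) - 1)/sqrt(sin(c) + 1)


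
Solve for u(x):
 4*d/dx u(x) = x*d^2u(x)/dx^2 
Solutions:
 u(x) = C1 + C2*x^5


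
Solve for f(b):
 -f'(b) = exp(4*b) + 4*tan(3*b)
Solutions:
 f(b) = C1 - exp(4*b)/4 + 4*log(cos(3*b))/3


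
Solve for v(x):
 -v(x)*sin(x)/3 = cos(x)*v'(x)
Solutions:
 v(x) = C1*cos(x)^(1/3)


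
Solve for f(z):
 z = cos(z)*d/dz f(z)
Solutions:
 f(z) = C1 + Integral(z/cos(z), z)


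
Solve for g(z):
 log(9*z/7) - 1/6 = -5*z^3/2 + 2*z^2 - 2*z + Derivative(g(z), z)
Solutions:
 g(z) = C1 + 5*z^4/8 - 2*z^3/3 + z^2 + z*log(z) - 7*z/6 + z*log(9/7)


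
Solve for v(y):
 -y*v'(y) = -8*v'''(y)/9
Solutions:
 v(y) = C1 + Integral(C2*airyai(3^(2/3)*y/2) + C3*airybi(3^(2/3)*y/2), y)


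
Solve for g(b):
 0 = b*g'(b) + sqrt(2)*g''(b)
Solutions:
 g(b) = C1 + C2*erf(2^(1/4)*b/2)


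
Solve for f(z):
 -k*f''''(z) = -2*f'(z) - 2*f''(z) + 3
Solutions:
 f(z) = C1 + C2*exp(z*(3^(1/3)*(sqrt(3)*sqrt((27 - 8/k)/k^2) - 9/k)^(1/3)/6 - 3^(5/6)*I*(sqrt(3)*sqrt((27 - 8/k)/k^2) - 9/k)^(1/3)/6 - 4/(k*(-3^(1/3) + 3^(5/6)*I)*(sqrt(3)*sqrt((27 - 8/k)/k^2) - 9/k)^(1/3)))) + C3*exp(z*(3^(1/3)*(sqrt(3)*sqrt((27 - 8/k)/k^2) - 9/k)^(1/3)/6 + 3^(5/6)*I*(sqrt(3)*sqrt((27 - 8/k)/k^2) - 9/k)^(1/3)/6 + 4/(k*(3^(1/3) + 3^(5/6)*I)*(sqrt(3)*sqrt((27 - 8/k)/k^2) - 9/k)^(1/3)))) + C4*exp(-3^(1/3)*z*((sqrt(3)*sqrt((27 - 8/k)/k^2) - 9/k)^(1/3) + 2*3^(1/3)/(k*(sqrt(3)*sqrt((27 - 8/k)/k^2) - 9/k)^(1/3)))/3) + 3*z/2


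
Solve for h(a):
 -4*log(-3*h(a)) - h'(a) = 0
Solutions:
 Integral(1/(log(-_y) + log(3)), (_y, h(a)))/4 = C1 - a


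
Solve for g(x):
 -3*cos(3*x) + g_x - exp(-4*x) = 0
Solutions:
 g(x) = C1 + sin(3*x) - exp(-4*x)/4


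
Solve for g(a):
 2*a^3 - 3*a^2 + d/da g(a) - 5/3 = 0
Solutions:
 g(a) = C1 - a^4/2 + a^3 + 5*a/3


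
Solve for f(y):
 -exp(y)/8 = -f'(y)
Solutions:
 f(y) = C1 + exp(y)/8


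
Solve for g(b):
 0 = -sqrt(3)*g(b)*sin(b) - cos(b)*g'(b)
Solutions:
 g(b) = C1*cos(b)^(sqrt(3))


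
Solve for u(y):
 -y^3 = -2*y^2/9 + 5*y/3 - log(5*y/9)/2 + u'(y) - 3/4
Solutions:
 u(y) = C1 - y^4/4 + 2*y^3/27 - 5*y^2/6 + y*log(y)/2 + y*log(sqrt(5)/3) + y/4


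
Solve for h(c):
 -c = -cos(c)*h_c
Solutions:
 h(c) = C1 + Integral(c/cos(c), c)


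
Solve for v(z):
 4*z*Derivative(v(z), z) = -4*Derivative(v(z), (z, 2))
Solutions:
 v(z) = C1 + C2*erf(sqrt(2)*z/2)


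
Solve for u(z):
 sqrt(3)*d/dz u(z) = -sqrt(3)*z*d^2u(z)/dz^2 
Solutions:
 u(z) = C1 + C2*log(z)


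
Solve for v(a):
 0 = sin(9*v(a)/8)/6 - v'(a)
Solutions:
 -a/6 + 4*log(cos(9*v(a)/8) - 1)/9 - 4*log(cos(9*v(a)/8) + 1)/9 = C1


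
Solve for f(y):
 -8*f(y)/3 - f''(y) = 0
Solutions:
 f(y) = C1*sin(2*sqrt(6)*y/3) + C2*cos(2*sqrt(6)*y/3)


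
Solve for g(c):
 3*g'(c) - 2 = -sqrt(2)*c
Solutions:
 g(c) = C1 - sqrt(2)*c^2/6 + 2*c/3


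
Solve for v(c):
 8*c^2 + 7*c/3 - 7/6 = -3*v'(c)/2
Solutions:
 v(c) = C1 - 16*c^3/9 - 7*c^2/9 + 7*c/9


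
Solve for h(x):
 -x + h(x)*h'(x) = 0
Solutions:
 h(x) = -sqrt(C1 + x^2)
 h(x) = sqrt(C1 + x^2)


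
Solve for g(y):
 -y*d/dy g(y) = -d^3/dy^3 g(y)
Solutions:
 g(y) = C1 + Integral(C2*airyai(y) + C3*airybi(y), y)


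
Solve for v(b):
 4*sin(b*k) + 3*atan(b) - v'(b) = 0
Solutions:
 v(b) = C1 + 3*b*atan(b) + 4*Piecewise((-cos(b*k)/k, Ne(k, 0)), (0, True)) - 3*log(b^2 + 1)/2


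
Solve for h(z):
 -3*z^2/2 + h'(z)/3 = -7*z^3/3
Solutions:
 h(z) = C1 - 7*z^4/4 + 3*z^3/2


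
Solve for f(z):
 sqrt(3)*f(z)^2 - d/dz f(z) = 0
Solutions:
 f(z) = -1/(C1 + sqrt(3)*z)


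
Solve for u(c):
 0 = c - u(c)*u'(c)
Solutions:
 u(c) = -sqrt(C1 + c^2)
 u(c) = sqrt(C1 + c^2)


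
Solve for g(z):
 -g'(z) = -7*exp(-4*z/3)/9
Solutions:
 g(z) = C1 - 7*exp(-4*z/3)/12


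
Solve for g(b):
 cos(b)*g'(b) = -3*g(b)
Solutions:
 g(b) = C1*(sin(b) - 1)^(3/2)/(sin(b) + 1)^(3/2)


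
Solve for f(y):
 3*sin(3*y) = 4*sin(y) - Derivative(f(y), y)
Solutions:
 f(y) = C1 - 4*cos(y) + cos(3*y)


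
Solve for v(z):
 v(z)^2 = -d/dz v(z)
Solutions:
 v(z) = 1/(C1 + z)


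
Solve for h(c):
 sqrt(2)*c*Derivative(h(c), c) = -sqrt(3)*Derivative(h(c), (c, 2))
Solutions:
 h(c) = C1 + C2*erf(6^(3/4)*c/6)


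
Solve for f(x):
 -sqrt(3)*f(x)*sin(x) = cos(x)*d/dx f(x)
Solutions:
 f(x) = C1*cos(x)^(sqrt(3))


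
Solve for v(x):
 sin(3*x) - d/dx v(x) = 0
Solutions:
 v(x) = C1 - cos(3*x)/3


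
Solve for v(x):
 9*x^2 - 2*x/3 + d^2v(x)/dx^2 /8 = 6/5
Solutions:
 v(x) = C1 + C2*x - 6*x^4 + 8*x^3/9 + 24*x^2/5


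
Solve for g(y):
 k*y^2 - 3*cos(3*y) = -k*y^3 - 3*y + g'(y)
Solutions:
 g(y) = C1 + k*y^4/4 + k*y^3/3 + 3*y^2/2 - sin(3*y)


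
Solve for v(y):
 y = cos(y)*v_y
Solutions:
 v(y) = C1 + Integral(y/cos(y), y)


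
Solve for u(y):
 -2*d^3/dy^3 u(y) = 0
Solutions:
 u(y) = C1 + C2*y + C3*y^2


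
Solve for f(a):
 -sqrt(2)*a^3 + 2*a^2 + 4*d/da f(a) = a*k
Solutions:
 f(a) = C1 + sqrt(2)*a^4/16 - a^3/6 + a^2*k/8


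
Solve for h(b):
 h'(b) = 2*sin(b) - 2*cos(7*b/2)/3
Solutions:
 h(b) = C1 - 4*sin(7*b/2)/21 - 2*cos(b)


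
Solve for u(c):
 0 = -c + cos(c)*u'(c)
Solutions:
 u(c) = C1 + Integral(c/cos(c), c)


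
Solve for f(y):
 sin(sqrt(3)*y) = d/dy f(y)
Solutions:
 f(y) = C1 - sqrt(3)*cos(sqrt(3)*y)/3


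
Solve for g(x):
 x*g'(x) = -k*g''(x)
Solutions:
 g(x) = C1 + C2*sqrt(k)*erf(sqrt(2)*x*sqrt(1/k)/2)


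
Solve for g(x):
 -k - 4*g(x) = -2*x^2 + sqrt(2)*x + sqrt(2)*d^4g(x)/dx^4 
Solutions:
 g(x) = -k/4 + x^2/2 - sqrt(2)*x/4 + (C1*sin(2^(7/8)*x/2) + C2*cos(2^(7/8)*x/2))*exp(-2^(7/8)*x/2) + (C3*sin(2^(7/8)*x/2) + C4*cos(2^(7/8)*x/2))*exp(2^(7/8)*x/2)


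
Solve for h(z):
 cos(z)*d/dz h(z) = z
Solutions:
 h(z) = C1 + Integral(z/cos(z), z)


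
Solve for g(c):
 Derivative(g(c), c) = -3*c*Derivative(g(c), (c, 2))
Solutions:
 g(c) = C1 + C2*c^(2/3)


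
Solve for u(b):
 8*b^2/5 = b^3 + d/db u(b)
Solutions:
 u(b) = C1 - b^4/4 + 8*b^3/15


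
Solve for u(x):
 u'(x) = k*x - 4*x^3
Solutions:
 u(x) = C1 + k*x^2/2 - x^4


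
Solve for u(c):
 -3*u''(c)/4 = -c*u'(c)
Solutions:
 u(c) = C1 + C2*erfi(sqrt(6)*c/3)


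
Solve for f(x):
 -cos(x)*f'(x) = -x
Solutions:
 f(x) = C1 + Integral(x/cos(x), x)


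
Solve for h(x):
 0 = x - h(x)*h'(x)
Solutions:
 h(x) = -sqrt(C1 + x^2)
 h(x) = sqrt(C1 + x^2)


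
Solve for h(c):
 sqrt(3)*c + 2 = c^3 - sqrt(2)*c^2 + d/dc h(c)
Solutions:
 h(c) = C1 - c^4/4 + sqrt(2)*c^3/3 + sqrt(3)*c^2/2 + 2*c


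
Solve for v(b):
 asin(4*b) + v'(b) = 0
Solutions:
 v(b) = C1 - b*asin(4*b) - sqrt(1 - 16*b^2)/4


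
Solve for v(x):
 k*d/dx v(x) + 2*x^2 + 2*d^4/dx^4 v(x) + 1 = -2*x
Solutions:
 v(x) = C1 + C2*exp(2^(2/3)*x*(-k)^(1/3)/2) + C3*exp(2^(2/3)*x*(-k)^(1/3)*(-1 + sqrt(3)*I)/4) + C4*exp(-2^(2/3)*x*(-k)^(1/3)*(1 + sqrt(3)*I)/4) - 2*x^3/(3*k) - x^2/k - x/k


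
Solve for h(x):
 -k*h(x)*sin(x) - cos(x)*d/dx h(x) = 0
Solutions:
 h(x) = C1*exp(k*log(cos(x)))


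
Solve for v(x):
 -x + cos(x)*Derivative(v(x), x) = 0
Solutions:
 v(x) = C1 + Integral(x/cos(x), x)


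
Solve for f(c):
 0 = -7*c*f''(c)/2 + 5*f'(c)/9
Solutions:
 f(c) = C1 + C2*c^(73/63)


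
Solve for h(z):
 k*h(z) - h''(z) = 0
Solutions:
 h(z) = C1*exp(-sqrt(k)*z) + C2*exp(sqrt(k)*z)


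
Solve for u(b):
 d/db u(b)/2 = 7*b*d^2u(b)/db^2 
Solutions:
 u(b) = C1 + C2*b^(15/14)


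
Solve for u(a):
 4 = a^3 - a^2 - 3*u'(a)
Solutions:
 u(a) = C1 + a^4/12 - a^3/9 - 4*a/3


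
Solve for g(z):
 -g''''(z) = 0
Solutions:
 g(z) = C1 + C2*z + C3*z^2 + C4*z^3


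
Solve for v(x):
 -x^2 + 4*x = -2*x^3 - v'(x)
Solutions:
 v(x) = C1 - x^4/2 + x^3/3 - 2*x^2


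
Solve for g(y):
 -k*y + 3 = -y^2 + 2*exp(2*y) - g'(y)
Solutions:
 g(y) = C1 + k*y^2/2 - y^3/3 - 3*y + exp(2*y)


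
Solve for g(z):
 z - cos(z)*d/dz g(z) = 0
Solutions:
 g(z) = C1 + Integral(z/cos(z), z)


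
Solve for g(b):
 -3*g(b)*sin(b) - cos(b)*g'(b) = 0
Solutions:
 g(b) = C1*cos(b)^3


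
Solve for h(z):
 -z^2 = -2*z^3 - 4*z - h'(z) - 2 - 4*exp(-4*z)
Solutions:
 h(z) = C1 - z^4/2 + z^3/3 - 2*z^2 - 2*z + exp(-4*z)


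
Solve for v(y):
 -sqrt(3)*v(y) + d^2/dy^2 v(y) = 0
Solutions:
 v(y) = C1*exp(-3^(1/4)*y) + C2*exp(3^(1/4)*y)


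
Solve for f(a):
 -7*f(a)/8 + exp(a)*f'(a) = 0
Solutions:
 f(a) = C1*exp(-7*exp(-a)/8)


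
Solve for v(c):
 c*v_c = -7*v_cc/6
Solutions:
 v(c) = C1 + C2*erf(sqrt(21)*c/7)


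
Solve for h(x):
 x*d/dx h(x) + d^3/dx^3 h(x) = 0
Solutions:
 h(x) = C1 + Integral(C2*airyai(-x) + C3*airybi(-x), x)


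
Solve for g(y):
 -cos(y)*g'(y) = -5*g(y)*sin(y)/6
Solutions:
 g(y) = C1/cos(y)^(5/6)


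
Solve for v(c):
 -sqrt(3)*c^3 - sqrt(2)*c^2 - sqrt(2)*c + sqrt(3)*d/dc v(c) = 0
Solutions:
 v(c) = C1 + c^4/4 + sqrt(6)*c^3/9 + sqrt(6)*c^2/6


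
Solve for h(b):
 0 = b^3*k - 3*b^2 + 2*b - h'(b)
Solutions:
 h(b) = C1 + b^4*k/4 - b^3 + b^2


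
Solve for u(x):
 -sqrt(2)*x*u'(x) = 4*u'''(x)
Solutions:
 u(x) = C1 + Integral(C2*airyai(-sqrt(2)*x/2) + C3*airybi(-sqrt(2)*x/2), x)


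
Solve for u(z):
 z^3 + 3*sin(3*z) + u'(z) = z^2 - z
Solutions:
 u(z) = C1 - z^4/4 + z^3/3 - z^2/2 + cos(3*z)


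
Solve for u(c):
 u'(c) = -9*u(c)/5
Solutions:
 u(c) = C1*exp(-9*c/5)


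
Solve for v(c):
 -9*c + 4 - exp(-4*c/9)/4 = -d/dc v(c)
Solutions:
 v(c) = C1 + 9*c^2/2 - 4*c - 9*exp(-4*c/9)/16


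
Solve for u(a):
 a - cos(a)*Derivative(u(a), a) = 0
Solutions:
 u(a) = C1 + Integral(a/cos(a), a)


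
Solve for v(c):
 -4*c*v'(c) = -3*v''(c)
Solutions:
 v(c) = C1 + C2*erfi(sqrt(6)*c/3)


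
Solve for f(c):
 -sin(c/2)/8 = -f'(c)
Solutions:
 f(c) = C1 - cos(c/2)/4


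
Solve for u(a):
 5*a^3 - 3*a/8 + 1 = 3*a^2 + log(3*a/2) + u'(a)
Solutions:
 u(a) = C1 + 5*a^4/4 - a^3 - 3*a^2/16 - a*log(a) + a*log(2/3) + 2*a


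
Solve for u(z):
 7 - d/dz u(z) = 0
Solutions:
 u(z) = C1 + 7*z


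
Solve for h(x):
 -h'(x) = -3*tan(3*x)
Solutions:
 h(x) = C1 - log(cos(3*x))


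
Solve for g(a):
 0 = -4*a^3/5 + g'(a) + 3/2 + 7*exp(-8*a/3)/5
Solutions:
 g(a) = C1 + a^4/5 - 3*a/2 + 21*exp(-8*a/3)/40


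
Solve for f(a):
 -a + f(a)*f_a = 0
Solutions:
 f(a) = -sqrt(C1 + a^2)
 f(a) = sqrt(C1 + a^2)


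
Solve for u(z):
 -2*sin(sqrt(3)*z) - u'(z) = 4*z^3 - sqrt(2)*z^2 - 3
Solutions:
 u(z) = C1 - z^4 + sqrt(2)*z^3/3 + 3*z + 2*sqrt(3)*cos(sqrt(3)*z)/3


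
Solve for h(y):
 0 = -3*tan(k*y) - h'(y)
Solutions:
 h(y) = C1 - 3*Piecewise((-log(cos(k*y))/k, Ne(k, 0)), (0, True))


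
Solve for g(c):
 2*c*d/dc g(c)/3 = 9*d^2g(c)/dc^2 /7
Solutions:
 g(c) = C1 + C2*erfi(sqrt(21)*c/9)


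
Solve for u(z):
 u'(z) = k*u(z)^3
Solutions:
 u(z) = -sqrt(2)*sqrt(-1/(C1 + k*z))/2
 u(z) = sqrt(2)*sqrt(-1/(C1 + k*z))/2


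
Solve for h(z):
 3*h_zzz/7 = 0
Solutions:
 h(z) = C1 + C2*z + C3*z^2


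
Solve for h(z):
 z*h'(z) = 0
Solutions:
 h(z) = C1


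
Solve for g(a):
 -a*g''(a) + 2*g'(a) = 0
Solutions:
 g(a) = C1 + C2*a^3


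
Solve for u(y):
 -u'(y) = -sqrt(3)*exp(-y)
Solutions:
 u(y) = C1 - sqrt(3)*exp(-y)


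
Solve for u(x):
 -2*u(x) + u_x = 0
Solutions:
 u(x) = C1*exp(2*x)


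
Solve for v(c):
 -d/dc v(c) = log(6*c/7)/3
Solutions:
 v(c) = C1 - c*log(c)/3 - c*log(6)/3 + c/3 + c*log(7)/3


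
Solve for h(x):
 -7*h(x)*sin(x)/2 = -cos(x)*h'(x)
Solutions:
 h(x) = C1/cos(x)^(7/2)


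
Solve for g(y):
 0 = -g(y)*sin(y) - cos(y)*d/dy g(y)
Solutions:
 g(y) = C1*cos(y)


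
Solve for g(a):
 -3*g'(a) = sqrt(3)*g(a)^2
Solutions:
 g(a) = 3/(C1 + sqrt(3)*a)


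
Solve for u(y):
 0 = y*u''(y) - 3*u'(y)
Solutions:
 u(y) = C1 + C2*y^4


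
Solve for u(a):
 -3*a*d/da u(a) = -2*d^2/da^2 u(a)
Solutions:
 u(a) = C1 + C2*erfi(sqrt(3)*a/2)


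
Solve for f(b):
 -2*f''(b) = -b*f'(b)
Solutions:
 f(b) = C1 + C2*erfi(b/2)


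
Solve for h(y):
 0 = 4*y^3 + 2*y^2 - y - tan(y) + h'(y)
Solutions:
 h(y) = C1 - y^4 - 2*y^3/3 + y^2/2 - log(cos(y))


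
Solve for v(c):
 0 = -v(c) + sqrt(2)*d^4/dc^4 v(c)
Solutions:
 v(c) = C1*exp(-2^(7/8)*c/2) + C2*exp(2^(7/8)*c/2) + C3*sin(2^(7/8)*c/2) + C4*cos(2^(7/8)*c/2)


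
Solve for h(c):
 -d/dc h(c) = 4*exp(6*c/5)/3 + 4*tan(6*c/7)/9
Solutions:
 h(c) = C1 - 10*exp(6*c/5)/9 + 14*log(cos(6*c/7))/27


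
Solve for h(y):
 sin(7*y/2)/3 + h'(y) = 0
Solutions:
 h(y) = C1 + 2*cos(7*y/2)/21


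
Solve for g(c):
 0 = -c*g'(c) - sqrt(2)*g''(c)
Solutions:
 g(c) = C1 + C2*erf(2^(1/4)*c/2)


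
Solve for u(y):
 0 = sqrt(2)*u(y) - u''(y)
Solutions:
 u(y) = C1*exp(-2^(1/4)*y) + C2*exp(2^(1/4)*y)


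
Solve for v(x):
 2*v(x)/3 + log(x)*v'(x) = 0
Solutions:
 v(x) = C1*exp(-2*li(x)/3)


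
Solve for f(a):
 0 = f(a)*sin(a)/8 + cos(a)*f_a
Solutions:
 f(a) = C1*cos(a)^(1/8)


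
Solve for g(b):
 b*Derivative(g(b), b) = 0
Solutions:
 g(b) = C1


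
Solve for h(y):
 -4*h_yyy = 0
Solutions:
 h(y) = C1 + C2*y + C3*y^2


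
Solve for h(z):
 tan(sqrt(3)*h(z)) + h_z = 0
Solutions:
 h(z) = sqrt(3)*(pi - asin(C1*exp(-sqrt(3)*z)))/3
 h(z) = sqrt(3)*asin(C1*exp(-sqrt(3)*z))/3


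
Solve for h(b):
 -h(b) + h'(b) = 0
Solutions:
 h(b) = C1*exp(b)


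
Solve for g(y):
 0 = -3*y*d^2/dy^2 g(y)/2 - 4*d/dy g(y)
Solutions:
 g(y) = C1 + C2/y^(5/3)


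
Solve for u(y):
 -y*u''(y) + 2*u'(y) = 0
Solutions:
 u(y) = C1 + C2*y^3


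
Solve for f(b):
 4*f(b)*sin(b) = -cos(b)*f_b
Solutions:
 f(b) = C1*cos(b)^4


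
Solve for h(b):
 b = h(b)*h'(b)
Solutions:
 h(b) = -sqrt(C1 + b^2)
 h(b) = sqrt(C1 + b^2)


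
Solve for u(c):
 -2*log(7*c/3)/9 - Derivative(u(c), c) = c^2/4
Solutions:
 u(c) = C1 - c^3/12 - 2*c*log(c)/9 - 2*c*log(7)/9 + 2*c/9 + 2*c*log(3)/9


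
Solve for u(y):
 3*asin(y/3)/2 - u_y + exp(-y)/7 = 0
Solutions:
 u(y) = C1 + 3*y*asin(y/3)/2 + 3*sqrt(9 - y^2)/2 - exp(-y)/7


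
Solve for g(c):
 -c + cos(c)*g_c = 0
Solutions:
 g(c) = C1 + Integral(c/cos(c), c)


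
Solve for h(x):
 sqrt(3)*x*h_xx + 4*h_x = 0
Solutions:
 h(x) = C1 + C2*x^(1 - 4*sqrt(3)/3)


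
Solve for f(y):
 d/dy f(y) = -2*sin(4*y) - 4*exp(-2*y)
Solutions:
 f(y) = C1 + cos(4*y)/2 + 2*exp(-2*y)


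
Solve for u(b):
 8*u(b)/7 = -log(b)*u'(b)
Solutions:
 u(b) = C1*exp(-8*li(b)/7)


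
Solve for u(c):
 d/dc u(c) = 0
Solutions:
 u(c) = C1


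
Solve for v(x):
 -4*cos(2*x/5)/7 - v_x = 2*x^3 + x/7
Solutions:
 v(x) = C1 - x^4/2 - x^2/14 - 10*sin(2*x/5)/7


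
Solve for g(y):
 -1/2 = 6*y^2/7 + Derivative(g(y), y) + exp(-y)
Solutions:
 g(y) = C1 - 2*y^3/7 - y/2 + exp(-y)


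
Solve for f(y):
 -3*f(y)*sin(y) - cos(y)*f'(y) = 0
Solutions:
 f(y) = C1*cos(y)^3


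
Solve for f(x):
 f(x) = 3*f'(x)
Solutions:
 f(x) = C1*exp(x/3)


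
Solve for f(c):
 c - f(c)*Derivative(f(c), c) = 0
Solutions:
 f(c) = -sqrt(C1 + c^2)
 f(c) = sqrt(C1 + c^2)


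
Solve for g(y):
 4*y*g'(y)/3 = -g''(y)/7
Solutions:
 g(y) = C1 + C2*erf(sqrt(42)*y/3)


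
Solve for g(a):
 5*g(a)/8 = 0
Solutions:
 g(a) = 0


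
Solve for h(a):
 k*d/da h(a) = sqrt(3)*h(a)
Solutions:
 h(a) = C1*exp(sqrt(3)*a/k)


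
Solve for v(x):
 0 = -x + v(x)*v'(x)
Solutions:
 v(x) = -sqrt(C1 + x^2)
 v(x) = sqrt(C1 + x^2)


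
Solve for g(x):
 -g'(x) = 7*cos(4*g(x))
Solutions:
 g(x) = -asin((C1 + exp(56*x))/(C1 - exp(56*x)))/4 + pi/4
 g(x) = asin((C1 + exp(56*x))/(C1 - exp(56*x)))/4


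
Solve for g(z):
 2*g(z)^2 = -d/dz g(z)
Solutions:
 g(z) = 1/(C1 + 2*z)


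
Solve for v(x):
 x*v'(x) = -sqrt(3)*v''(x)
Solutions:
 v(x) = C1 + C2*erf(sqrt(2)*3^(3/4)*x/6)


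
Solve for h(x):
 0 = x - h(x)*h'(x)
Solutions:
 h(x) = -sqrt(C1 + x^2)
 h(x) = sqrt(C1 + x^2)


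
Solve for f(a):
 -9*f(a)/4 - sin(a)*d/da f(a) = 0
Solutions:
 f(a) = C1*(cos(a) + 1)^(9/8)/(cos(a) - 1)^(9/8)


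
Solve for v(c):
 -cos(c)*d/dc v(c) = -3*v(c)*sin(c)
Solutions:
 v(c) = C1/cos(c)^3


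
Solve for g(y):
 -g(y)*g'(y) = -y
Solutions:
 g(y) = -sqrt(C1 + y^2)
 g(y) = sqrt(C1 + y^2)


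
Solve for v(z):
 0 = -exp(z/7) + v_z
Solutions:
 v(z) = C1 + 7*exp(z/7)


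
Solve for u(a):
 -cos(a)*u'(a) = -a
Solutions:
 u(a) = C1 + Integral(a/cos(a), a)


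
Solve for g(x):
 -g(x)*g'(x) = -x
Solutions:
 g(x) = -sqrt(C1 + x^2)
 g(x) = sqrt(C1 + x^2)


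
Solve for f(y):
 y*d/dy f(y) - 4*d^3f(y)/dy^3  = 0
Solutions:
 f(y) = C1 + Integral(C2*airyai(2^(1/3)*y/2) + C3*airybi(2^(1/3)*y/2), y)


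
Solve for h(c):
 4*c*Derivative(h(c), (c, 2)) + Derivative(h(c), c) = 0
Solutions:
 h(c) = C1 + C2*c^(3/4)


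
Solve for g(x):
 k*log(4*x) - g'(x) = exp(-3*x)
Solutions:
 g(x) = C1 + k*x*log(x) + k*x*(-1 + 2*log(2)) + exp(-3*x)/3


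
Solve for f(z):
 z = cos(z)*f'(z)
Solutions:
 f(z) = C1 + Integral(z/cos(z), z)


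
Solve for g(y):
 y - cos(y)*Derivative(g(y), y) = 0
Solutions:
 g(y) = C1 + Integral(y/cos(y), y)


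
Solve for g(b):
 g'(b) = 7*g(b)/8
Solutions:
 g(b) = C1*exp(7*b/8)


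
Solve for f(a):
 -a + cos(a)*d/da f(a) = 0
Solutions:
 f(a) = C1 + Integral(a/cos(a), a)


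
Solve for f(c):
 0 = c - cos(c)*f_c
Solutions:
 f(c) = C1 + Integral(c/cos(c), c)


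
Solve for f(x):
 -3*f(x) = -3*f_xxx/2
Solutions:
 f(x) = C3*exp(2^(1/3)*x) + (C1*sin(2^(1/3)*sqrt(3)*x/2) + C2*cos(2^(1/3)*sqrt(3)*x/2))*exp(-2^(1/3)*x/2)


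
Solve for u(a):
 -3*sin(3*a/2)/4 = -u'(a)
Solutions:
 u(a) = C1 - cos(3*a/2)/2


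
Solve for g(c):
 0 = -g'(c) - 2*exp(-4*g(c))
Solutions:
 g(c) = log(-I*(C1 - 8*c)^(1/4))
 g(c) = log(I*(C1 - 8*c)^(1/4))
 g(c) = log(-(C1 - 8*c)^(1/4))
 g(c) = log(C1 - 8*c)/4


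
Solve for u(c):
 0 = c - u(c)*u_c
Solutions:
 u(c) = -sqrt(C1 + c^2)
 u(c) = sqrt(C1 + c^2)


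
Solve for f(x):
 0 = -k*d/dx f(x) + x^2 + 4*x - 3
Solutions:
 f(x) = C1 + x^3/(3*k) + 2*x^2/k - 3*x/k


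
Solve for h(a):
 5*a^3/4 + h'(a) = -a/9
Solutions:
 h(a) = C1 - 5*a^4/16 - a^2/18


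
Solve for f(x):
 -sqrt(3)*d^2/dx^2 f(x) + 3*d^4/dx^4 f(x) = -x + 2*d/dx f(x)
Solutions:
 f(x) = C1 + C2*exp(-x*(sqrt(3)/(sqrt(3)*sqrt(27 - sqrt(3)) + 9)^(1/3) + (sqrt(3)*sqrt(27 - sqrt(3)) + 9)^(1/3))/6)*sin(x*(-sqrt(3)*(sqrt(3)*sqrt(27 - sqrt(3)) + 9)^(1/3) + 3/(sqrt(3)*sqrt(27 - sqrt(3)) + 9)^(1/3))/6) + C3*exp(-x*(sqrt(3)/(sqrt(3)*sqrt(27 - sqrt(3)) + 9)^(1/3) + (sqrt(3)*sqrt(27 - sqrt(3)) + 9)^(1/3))/6)*cos(x*(-sqrt(3)*(sqrt(3)*sqrt(27 - sqrt(3)) + 9)^(1/3) + 3/(sqrt(3)*sqrt(27 - sqrt(3)) + 9)^(1/3))/6) + C4*exp(x*(sqrt(3)/(sqrt(3)*sqrt(27 - sqrt(3)) + 9)^(1/3) + (sqrt(3)*sqrt(27 - sqrt(3)) + 9)^(1/3))/3) + x^2/4 - sqrt(3)*x/4


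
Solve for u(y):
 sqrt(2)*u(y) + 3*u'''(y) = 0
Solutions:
 u(y) = C3*exp(-2^(1/6)*3^(2/3)*y/3) + (C1*sin(6^(1/6)*y/2) + C2*cos(6^(1/6)*y/2))*exp(2^(1/6)*3^(2/3)*y/6)


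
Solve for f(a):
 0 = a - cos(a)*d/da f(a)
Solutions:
 f(a) = C1 + Integral(a/cos(a), a)


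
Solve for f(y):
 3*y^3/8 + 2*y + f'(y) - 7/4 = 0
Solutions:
 f(y) = C1 - 3*y^4/32 - y^2 + 7*y/4


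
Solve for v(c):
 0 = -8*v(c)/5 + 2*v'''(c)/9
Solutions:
 v(c) = C3*exp(30^(2/3)*c/5) + (C1*sin(3*10^(2/3)*3^(1/6)*c/10) + C2*cos(3*10^(2/3)*3^(1/6)*c/10))*exp(-30^(2/3)*c/10)


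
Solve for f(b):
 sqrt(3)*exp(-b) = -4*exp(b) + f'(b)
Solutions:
 f(b) = C1 + 4*exp(b) - sqrt(3)*exp(-b)


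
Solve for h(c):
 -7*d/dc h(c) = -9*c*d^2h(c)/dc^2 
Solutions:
 h(c) = C1 + C2*c^(16/9)


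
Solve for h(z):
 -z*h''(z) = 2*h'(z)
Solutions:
 h(z) = C1 + C2/z


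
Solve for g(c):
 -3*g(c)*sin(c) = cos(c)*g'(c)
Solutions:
 g(c) = C1*cos(c)^3


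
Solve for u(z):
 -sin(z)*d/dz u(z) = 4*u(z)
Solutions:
 u(z) = C1*(cos(z)^2 + 2*cos(z) + 1)/(cos(z)^2 - 2*cos(z) + 1)


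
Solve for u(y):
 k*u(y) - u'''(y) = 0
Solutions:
 u(y) = C1*exp(k^(1/3)*y) + C2*exp(k^(1/3)*y*(-1 + sqrt(3)*I)/2) + C3*exp(-k^(1/3)*y*(1 + sqrt(3)*I)/2)


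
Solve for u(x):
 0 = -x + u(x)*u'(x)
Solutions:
 u(x) = -sqrt(C1 + x^2)
 u(x) = sqrt(C1 + x^2)


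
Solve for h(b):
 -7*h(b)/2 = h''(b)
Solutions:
 h(b) = C1*sin(sqrt(14)*b/2) + C2*cos(sqrt(14)*b/2)


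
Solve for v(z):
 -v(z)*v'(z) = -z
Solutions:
 v(z) = -sqrt(C1 + z^2)
 v(z) = sqrt(C1 + z^2)


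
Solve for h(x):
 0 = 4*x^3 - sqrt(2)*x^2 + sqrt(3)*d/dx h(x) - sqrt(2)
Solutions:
 h(x) = C1 - sqrt(3)*x^4/3 + sqrt(6)*x^3/9 + sqrt(6)*x/3


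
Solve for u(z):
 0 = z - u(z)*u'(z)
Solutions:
 u(z) = -sqrt(C1 + z^2)
 u(z) = sqrt(C1 + z^2)


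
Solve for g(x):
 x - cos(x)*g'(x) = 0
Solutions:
 g(x) = C1 + Integral(x/cos(x), x)


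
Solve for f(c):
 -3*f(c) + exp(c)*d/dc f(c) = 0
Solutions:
 f(c) = C1*exp(-3*exp(-c))


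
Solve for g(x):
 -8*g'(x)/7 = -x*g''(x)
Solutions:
 g(x) = C1 + C2*x^(15/7)


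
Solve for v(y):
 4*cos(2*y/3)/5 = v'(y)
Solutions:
 v(y) = C1 + 6*sin(2*y/3)/5


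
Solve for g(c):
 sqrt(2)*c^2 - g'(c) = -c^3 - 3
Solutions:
 g(c) = C1 + c^4/4 + sqrt(2)*c^3/3 + 3*c


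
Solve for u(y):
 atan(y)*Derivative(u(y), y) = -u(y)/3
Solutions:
 u(y) = C1*exp(-Integral(1/atan(y), y)/3)


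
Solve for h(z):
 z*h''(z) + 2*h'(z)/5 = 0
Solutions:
 h(z) = C1 + C2*z^(3/5)


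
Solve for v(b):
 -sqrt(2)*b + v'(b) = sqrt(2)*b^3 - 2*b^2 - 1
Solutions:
 v(b) = C1 + sqrt(2)*b^4/4 - 2*b^3/3 + sqrt(2)*b^2/2 - b


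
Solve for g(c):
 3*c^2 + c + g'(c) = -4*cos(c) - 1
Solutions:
 g(c) = C1 - c^3 - c^2/2 - c - 4*sin(c)


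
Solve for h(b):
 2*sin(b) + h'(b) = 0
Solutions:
 h(b) = C1 + 2*cos(b)


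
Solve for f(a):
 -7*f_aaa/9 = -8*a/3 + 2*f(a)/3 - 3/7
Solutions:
 f(a) = C3*exp(-6^(1/3)*7^(2/3)*a/7) + 4*a + (C1*sin(2^(1/3)*3^(5/6)*7^(2/3)*a/14) + C2*cos(2^(1/3)*3^(5/6)*7^(2/3)*a/14))*exp(6^(1/3)*7^(2/3)*a/14) + 9/14


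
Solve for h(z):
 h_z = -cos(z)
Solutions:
 h(z) = C1 - sin(z)


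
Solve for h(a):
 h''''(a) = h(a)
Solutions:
 h(a) = C1*exp(-a) + C2*exp(a) + C3*sin(a) + C4*cos(a)


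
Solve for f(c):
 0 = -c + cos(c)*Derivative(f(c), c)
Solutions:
 f(c) = C1 + Integral(c/cos(c), c)


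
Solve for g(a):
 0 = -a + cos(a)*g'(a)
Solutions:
 g(a) = C1 + Integral(a/cos(a), a)


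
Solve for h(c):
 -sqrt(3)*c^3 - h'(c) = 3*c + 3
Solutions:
 h(c) = C1 - sqrt(3)*c^4/4 - 3*c^2/2 - 3*c


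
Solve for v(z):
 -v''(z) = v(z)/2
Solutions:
 v(z) = C1*sin(sqrt(2)*z/2) + C2*cos(sqrt(2)*z/2)


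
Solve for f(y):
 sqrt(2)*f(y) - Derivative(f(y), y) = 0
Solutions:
 f(y) = C1*exp(sqrt(2)*y)


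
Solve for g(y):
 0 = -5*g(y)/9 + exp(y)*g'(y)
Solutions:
 g(y) = C1*exp(-5*exp(-y)/9)


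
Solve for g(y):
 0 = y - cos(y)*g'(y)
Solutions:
 g(y) = C1 + Integral(y/cos(y), y)


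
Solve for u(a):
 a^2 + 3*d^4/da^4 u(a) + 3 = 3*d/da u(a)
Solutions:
 u(a) = C1 + C4*exp(a) + a^3/9 + a + (C2*sin(sqrt(3)*a/2) + C3*cos(sqrt(3)*a/2))*exp(-a/2)


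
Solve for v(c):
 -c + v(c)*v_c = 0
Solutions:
 v(c) = -sqrt(C1 + c^2)
 v(c) = sqrt(C1 + c^2)


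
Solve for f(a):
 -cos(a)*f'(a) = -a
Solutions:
 f(a) = C1 + Integral(a/cos(a), a)


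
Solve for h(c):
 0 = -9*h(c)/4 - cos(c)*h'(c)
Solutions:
 h(c) = C1*(sin(c) - 1)^(9/8)/(sin(c) + 1)^(9/8)


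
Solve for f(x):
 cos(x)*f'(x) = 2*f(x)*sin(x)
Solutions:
 f(x) = C1/cos(x)^2


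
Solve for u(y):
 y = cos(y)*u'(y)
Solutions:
 u(y) = C1 + Integral(y/cos(y), y)


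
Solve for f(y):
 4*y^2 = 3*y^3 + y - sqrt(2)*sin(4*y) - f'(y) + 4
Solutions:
 f(y) = C1 + 3*y^4/4 - 4*y^3/3 + y^2/2 + 4*y + sqrt(2)*cos(4*y)/4


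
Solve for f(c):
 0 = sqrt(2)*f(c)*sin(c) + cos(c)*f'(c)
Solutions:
 f(c) = C1*cos(c)^(sqrt(2))


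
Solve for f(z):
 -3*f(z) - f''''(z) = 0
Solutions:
 f(z) = (C1*sin(sqrt(2)*3^(1/4)*z/2) + C2*cos(sqrt(2)*3^(1/4)*z/2))*exp(-sqrt(2)*3^(1/4)*z/2) + (C3*sin(sqrt(2)*3^(1/4)*z/2) + C4*cos(sqrt(2)*3^(1/4)*z/2))*exp(sqrt(2)*3^(1/4)*z/2)


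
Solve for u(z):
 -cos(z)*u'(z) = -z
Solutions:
 u(z) = C1 + Integral(z/cos(z), z)


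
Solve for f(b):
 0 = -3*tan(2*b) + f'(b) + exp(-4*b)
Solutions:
 f(b) = C1 + 3*log(tan(2*b)^2 + 1)/4 + exp(-4*b)/4


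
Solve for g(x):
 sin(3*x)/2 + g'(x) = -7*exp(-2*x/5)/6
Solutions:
 g(x) = C1 + cos(3*x)/6 + 35*exp(-2*x/5)/12


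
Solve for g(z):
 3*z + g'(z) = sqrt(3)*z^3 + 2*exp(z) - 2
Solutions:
 g(z) = C1 + sqrt(3)*z^4/4 - 3*z^2/2 - 2*z + 2*exp(z)


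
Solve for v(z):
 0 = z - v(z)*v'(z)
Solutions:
 v(z) = -sqrt(C1 + z^2)
 v(z) = sqrt(C1 + z^2)


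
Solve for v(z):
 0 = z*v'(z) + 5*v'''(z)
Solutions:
 v(z) = C1 + Integral(C2*airyai(-5^(2/3)*z/5) + C3*airybi(-5^(2/3)*z/5), z)


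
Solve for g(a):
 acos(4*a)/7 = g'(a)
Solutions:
 g(a) = C1 + a*acos(4*a)/7 - sqrt(1 - 16*a^2)/28


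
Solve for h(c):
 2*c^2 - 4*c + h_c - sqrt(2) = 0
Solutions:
 h(c) = C1 - 2*c^3/3 + 2*c^2 + sqrt(2)*c


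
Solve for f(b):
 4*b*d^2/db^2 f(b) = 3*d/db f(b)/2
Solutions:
 f(b) = C1 + C2*b^(11/8)


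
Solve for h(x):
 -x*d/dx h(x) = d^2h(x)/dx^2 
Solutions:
 h(x) = C1 + C2*erf(sqrt(2)*x/2)


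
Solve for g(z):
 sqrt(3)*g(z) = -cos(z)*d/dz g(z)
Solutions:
 g(z) = C1*(sin(z) - 1)^(sqrt(3)/2)/(sin(z) + 1)^(sqrt(3)/2)


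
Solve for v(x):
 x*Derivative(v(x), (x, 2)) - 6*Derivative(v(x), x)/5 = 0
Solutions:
 v(x) = C1 + C2*x^(11/5)


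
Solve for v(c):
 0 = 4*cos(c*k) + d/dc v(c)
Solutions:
 v(c) = C1 - 4*sin(c*k)/k


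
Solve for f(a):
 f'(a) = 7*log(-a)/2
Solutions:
 f(a) = C1 + 7*a*log(-a)/2 - 7*a/2


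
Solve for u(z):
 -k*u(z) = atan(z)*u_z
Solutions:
 u(z) = C1*exp(-k*Integral(1/atan(z), z))


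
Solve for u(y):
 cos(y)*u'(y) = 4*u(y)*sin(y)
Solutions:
 u(y) = C1/cos(y)^4


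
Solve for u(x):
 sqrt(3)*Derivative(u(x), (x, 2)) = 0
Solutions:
 u(x) = C1 + C2*x


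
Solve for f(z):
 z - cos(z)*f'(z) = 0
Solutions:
 f(z) = C1 + Integral(z/cos(z), z)


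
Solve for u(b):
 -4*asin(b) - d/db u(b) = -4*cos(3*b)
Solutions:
 u(b) = C1 - 4*b*asin(b) - 4*sqrt(1 - b^2) + 4*sin(3*b)/3


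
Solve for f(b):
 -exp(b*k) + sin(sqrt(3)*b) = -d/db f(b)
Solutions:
 f(b) = C1 + sqrt(3)*cos(sqrt(3)*b)/3 + exp(b*k)/k


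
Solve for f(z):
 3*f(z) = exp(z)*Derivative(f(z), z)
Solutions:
 f(z) = C1*exp(-3*exp(-z))


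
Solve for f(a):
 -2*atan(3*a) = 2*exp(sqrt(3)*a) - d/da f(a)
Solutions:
 f(a) = C1 + 2*a*atan(3*a) + 2*sqrt(3)*exp(sqrt(3)*a)/3 - log(9*a^2 + 1)/3


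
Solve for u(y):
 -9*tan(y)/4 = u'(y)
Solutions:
 u(y) = C1 + 9*log(cos(y))/4


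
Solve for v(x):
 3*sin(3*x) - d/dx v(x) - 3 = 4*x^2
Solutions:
 v(x) = C1 - 4*x^3/3 - 3*x - cos(3*x)


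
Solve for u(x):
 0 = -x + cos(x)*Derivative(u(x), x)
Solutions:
 u(x) = C1 + Integral(x/cos(x), x)


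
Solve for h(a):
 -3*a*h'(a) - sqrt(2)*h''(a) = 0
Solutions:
 h(a) = C1 + C2*erf(2^(1/4)*sqrt(3)*a/2)


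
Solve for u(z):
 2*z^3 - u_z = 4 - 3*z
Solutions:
 u(z) = C1 + z^4/2 + 3*z^2/2 - 4*z


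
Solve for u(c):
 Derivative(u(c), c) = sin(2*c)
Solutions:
 u(c) = C1 - cos(2*c)/2


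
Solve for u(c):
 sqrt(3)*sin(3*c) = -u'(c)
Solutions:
 u(c) = C1 + sqrt(3)*cos(3*c)/3


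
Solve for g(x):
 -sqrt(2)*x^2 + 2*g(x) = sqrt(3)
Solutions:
 g(x) = sqrt(2)*x^2/2 + sqrt(3)/2


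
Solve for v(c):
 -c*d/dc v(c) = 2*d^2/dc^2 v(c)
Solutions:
 v(c) = C1 + C2*erf(c/2)


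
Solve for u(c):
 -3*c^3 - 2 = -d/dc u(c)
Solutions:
 u(c) = C1 + 3*c^4/4 + 2*c


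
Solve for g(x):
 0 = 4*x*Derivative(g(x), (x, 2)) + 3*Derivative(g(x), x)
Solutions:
 g(x) = C1 + C2*x^(1/4)


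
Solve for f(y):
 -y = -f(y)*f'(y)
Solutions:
 f(y) = -sqrt(C1 + y^2)
 f(y) = sqrt(C1 + y^2)


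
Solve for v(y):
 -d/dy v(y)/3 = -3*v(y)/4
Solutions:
 v(y) = C1*exp(9*y/4)


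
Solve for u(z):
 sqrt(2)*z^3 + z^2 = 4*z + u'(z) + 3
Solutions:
 u(z) = C1 + sqrt(2)*z^4/4 + z^3/3 - 2*z^2 - 3*z


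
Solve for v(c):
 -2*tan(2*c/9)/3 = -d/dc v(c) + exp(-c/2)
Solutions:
 v(c) = C1 + 3*log(tan(2*c/9)^2 + 1)/2 - 2*exp(-c/2)


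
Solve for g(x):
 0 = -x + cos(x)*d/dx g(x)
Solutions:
 g(x) = C1 + Integral(x/cos(x), x)


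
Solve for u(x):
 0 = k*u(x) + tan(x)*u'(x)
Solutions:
 u(x) = C1*exp(-k*log(sin(x)))


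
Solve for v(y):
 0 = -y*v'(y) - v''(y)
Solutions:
 v(y) = C1 + C2*erf(sqrt(2)*y/2)


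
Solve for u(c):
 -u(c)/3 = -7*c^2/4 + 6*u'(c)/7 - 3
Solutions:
 u(c) = C1*exp(-7*c/18) + 21*c^2/4 - 27*c + 549/7


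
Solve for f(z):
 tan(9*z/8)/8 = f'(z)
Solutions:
 f(z) = C1 - log(cos(9*z/8))/9


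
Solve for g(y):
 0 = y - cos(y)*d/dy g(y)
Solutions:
 g(y) = C1 + Integral(y/cos(y), y)


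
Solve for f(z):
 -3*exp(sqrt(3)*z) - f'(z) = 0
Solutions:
 f(z) = C1 - sqrt(3)*exp(sqrt(3)*z)


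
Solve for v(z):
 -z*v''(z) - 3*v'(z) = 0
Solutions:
 v(z) = C1 + C2/z^2


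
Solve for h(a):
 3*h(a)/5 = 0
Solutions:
 h(a) = 0


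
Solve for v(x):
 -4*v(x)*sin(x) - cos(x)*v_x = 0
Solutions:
 v(x) = C1*cos(x)^4


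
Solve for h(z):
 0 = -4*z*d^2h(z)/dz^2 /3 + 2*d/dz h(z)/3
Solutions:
 h(z) = C1 + C2*z^(3/2)


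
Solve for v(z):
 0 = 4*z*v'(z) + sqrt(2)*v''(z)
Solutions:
 v(z) = C1 + C2*erf(2^(1/4)*z)


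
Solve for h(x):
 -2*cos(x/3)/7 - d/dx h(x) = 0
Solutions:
 h(x) = C1 - 6*sin(x/3)/7


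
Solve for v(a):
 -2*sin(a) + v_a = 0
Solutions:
 v(a) = C1 - 2*cos(a)


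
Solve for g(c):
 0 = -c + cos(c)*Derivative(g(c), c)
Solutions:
 g(c) = C1 + Integral(c/cos(c), c)


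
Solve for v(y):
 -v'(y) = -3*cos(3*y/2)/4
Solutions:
 v(y) = C1 + sin(3*y/2)/2


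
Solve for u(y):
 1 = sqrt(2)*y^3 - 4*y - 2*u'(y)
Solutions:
 u(y) = C1 + sqrt(2)*y^4/8 - y^2 - y/2


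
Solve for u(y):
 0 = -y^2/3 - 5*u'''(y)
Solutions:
 u(y) = C1 + C2*y + C3*y^2 - y^5/900


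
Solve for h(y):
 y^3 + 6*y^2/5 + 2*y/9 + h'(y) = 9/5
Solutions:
 h(y) = C1 - y^4/4 - 2*y^3/5 - y^2/9 + 9*y/5


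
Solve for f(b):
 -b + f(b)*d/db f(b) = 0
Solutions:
 f(b) = -sqrt(C1 + b^2)
 f(b) = sqrt(C1 + b^2)


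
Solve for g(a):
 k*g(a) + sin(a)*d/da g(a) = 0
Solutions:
 g(a) = C1*exp(k*(-log(cos(a) - 1) + log(cos(a) + 1))/2)


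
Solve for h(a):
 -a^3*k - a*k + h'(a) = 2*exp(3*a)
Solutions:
 h(a) = C1 + a^4*k/4 + a^2*k/2 + 2*exp(3*a)/3


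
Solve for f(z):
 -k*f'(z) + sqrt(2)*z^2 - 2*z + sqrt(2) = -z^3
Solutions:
 f(z) = C1 + z^4/(4*k) + sqrt(2)*z^3/(3*k) - z^2/k + sqrt(2)*z/k


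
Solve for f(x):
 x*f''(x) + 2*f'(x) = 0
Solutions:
 f(x) = C1 + C2/x


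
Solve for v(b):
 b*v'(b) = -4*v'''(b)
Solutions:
 v(b) = C1 + Integral(C2*airyai(-2^(1/3)*b/2) + C3*airybi(-2^(1/3)*b/2), b)


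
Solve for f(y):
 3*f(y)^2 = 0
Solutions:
 f(y) = 0


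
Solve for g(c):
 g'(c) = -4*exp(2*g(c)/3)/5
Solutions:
 g(c) = 3*log(-sqrt(-1/(C1 - 4*c))) - 3*log(2) + 3*log(30)/2
 g(c) = 3*log(-1/(C1 - 4*c))/2 - 3*log(2) + 3*log(30)/2


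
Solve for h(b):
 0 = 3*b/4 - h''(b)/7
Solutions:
 h(b) = C1 + C2*b + 7*b^3/8


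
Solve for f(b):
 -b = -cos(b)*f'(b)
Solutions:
 f(b) = C1 + Integral(b/cos(b), b)


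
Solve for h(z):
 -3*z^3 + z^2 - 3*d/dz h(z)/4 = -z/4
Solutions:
 h(z) = C1 - z^4 + 4*z^3/9 + z^2/6


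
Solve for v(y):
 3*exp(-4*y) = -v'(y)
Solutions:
 v(y) = C1 + 3*exp(-4*y)/4


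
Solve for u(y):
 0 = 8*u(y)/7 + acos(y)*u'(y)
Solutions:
 u(y) = C1*exp(-8*Integral(1/acos(y), y)/7)


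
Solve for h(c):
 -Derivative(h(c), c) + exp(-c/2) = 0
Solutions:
 h(c) = C1 - 2*exp(-c/2)


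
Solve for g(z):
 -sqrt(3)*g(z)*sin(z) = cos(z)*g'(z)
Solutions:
 g(z) = C1*cos(z)^(sqrt(3))


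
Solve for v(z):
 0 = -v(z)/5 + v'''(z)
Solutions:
 v(z) = C3*exp(5^(2/3)*z/5) + (C1*sin(sqrt(3)*5^(2/3)*z/10) + C2*cos(sqrt(3)*5^(2/3)*z/10))*exp(-5^(2/3)*z/10)


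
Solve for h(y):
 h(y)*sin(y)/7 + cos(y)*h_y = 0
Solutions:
 h(y) = C1*cos(y)^(1/7)


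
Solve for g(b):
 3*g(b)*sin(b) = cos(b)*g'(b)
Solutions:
 g(b) = C1/cos(b)^3


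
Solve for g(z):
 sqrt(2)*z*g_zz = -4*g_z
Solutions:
 g(z) = C1 + C2*z^(1 - 2*sqrt(2))


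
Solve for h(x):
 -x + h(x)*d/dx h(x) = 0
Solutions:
 h(x) = -sqrt(C1 + x^2)
 h(x) = sqrt(C1 + x^2)


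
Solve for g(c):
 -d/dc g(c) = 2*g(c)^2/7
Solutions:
 g(c) = 7/(C1 + 2*c)


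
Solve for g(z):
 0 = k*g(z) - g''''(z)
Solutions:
 g(z) = C1*exp(-k^(1/4)*z) + C2*exp(k^(1/4)*z) + C3*exp(-I*k^(1/4)*z) + C4*exp(I*k^(1/4)*z)


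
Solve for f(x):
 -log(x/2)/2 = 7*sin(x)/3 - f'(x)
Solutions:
 f(x) = C1 + x*log(x)/2 - x/2 - x*log(2)/2 - 7*cos(x)/3


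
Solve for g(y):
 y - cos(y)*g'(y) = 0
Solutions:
 g(y) = C1 + Integral(y/cos(y), y)


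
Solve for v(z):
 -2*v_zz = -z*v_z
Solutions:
 v(z) = C1 + C2*erfi(z/2)


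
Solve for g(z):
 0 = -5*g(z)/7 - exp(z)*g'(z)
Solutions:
 g(z) = C1*exp(5*exp(-z)/7)
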